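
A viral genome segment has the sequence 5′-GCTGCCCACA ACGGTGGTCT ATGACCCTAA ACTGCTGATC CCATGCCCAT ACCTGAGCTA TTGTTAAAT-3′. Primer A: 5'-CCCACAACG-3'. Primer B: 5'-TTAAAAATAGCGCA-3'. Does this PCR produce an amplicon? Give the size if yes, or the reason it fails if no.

Primer B (TTAAAAATAGCGCA) does not match the top strand, and its reverse complement TGCGCTATTTTTAA does not match either.
With no annealing site for primer B, no amplification occurs.

No product — primer B has no binding site in the template.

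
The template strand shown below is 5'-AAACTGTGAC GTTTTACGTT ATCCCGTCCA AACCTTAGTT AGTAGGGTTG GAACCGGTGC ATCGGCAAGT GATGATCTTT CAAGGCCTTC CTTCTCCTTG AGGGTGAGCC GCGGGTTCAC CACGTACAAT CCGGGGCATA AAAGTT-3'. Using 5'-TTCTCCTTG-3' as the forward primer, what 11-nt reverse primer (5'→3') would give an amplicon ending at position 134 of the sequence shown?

5'-CCGGATTGTAC-3'

The forward primer binds at positions 92–100; the product's 3' end on the top strand is position 134.
The reverse primer anneals to the top strand over positions 124–134, i.e. to GTACAATCCGG.
Its sequence written 5'→3' is the reverse complement: CCGGATTGTAC.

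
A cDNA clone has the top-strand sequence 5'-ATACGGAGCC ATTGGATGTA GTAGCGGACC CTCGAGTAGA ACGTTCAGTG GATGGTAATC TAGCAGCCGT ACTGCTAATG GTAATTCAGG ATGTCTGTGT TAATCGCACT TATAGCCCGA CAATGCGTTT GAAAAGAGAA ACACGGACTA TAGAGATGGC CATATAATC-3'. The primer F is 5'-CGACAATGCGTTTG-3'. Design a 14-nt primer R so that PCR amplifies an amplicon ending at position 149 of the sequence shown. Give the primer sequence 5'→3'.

5'-AGTCCGTGTTTCTC-3'

The forward primer binds at positions 118–131; the product's 3' end on the top strand is position 149.
The reverse primer anneals to the top strand over positions 136–149, i.e. to GAGAAACACGGACT.
Its sequence written 5'→3' is the reverse complement: AGTCCGTGTTTCTC.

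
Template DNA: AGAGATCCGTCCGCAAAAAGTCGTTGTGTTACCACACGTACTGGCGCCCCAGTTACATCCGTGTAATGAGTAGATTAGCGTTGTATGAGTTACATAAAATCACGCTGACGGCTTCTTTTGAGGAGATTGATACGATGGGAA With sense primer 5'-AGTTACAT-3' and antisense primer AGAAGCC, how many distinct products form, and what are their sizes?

The forward primer AGTTACAT matches the top strand at positions 51–58, 88–95.
The reverse primer's reverse complement is GGCTTCT, matching at positions 110–116.
Each forward site pairs with the reverse site to give a product ending at position 116: sizes 66, 29 bp.

Two products: 66 bp, 29 bp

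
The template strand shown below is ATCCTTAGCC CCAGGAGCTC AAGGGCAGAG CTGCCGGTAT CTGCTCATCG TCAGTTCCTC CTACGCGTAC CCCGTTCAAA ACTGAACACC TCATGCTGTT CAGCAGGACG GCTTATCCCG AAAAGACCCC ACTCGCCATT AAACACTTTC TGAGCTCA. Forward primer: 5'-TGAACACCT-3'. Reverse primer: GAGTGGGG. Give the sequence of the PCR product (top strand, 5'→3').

5'-TGAACACCTCATGCTGTTCAGCAGGACGGCTTATCCCGAAAAGACCCCACTC-3'

Forward primer TGAACACCT is found on the top strand at positions 83–91.
Taking the reverse complement of GAGTGGGG gives CCCCACTC, found at positions 127–134 on the template; the primer anneals here to the top strand with its 3' end pointing upstream.
The product is the template from position 83 through 134 (52 bp).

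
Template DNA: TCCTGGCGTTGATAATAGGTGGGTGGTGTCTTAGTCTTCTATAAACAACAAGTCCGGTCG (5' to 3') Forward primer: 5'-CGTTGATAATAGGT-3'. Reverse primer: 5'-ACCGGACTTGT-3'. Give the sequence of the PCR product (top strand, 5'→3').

5'-CGTTGATAATAGGTGGGTGGTGTCTTAGTCTTCTATAAACAACAAGTCCGGT-3'

Forward primer CGTTGATAATAGGT is found on the top strand at positions 7–20.
Reverse complement of the reverse primer: ACAAGTCCGGT. This occurs on the top strand at positions 48–58.
The product is the template from position 7 through 58 (52 bp).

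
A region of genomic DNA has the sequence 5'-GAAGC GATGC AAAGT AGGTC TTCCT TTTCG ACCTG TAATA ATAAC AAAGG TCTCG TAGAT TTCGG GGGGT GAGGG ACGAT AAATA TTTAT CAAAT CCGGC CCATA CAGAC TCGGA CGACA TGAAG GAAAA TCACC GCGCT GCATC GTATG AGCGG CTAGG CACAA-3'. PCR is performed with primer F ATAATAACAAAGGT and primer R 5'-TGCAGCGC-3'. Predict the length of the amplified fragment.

106 bp

Scanning the template, ATAATAACAAAGGT occurs at positions 38–51; this primer anneals to the bottom strand there with its 3' end pointing downstream.
The reverse primer's reverse complement is GCGCTGCA, which matches the template at positions 136–143.
Product length = (reverse-primer end) − (forward-primer start) + 1 = 143 − 38 + 1 = 106 bp.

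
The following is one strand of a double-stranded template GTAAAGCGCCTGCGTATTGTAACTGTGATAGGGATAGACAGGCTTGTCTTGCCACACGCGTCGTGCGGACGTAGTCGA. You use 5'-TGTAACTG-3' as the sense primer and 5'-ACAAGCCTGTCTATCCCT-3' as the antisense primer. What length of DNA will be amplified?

Scanning the template, TGTAACTG occurs at positions 18–25; this primer anneals to the bottom strand there with its 3' end pointing downstream.
The reverse primer's reverse complement is AGGGATAGACAGGCTTGT, which matches the template at positions 30–47.
Product length = (reverse-primer end) − (forward-primer start) + 1 = 47 − 18 + 1 = 30 bp.

30 bp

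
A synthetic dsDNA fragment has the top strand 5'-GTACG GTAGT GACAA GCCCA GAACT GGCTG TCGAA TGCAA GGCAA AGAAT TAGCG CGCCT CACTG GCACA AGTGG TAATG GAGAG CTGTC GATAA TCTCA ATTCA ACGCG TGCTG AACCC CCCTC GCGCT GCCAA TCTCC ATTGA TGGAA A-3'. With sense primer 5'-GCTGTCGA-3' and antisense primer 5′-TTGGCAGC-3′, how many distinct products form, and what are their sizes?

Two products: 109 bp, 51 bp

The forward primer GCTGTCGA matches the top strand at positions 27–34, 85–92.
The reverse primer's reverse complement is GCTGCCAA, matching at positions 128–135.
Each forward site pairs with the reverse site to give a product ending at position 135: sizes 109, 51 bp.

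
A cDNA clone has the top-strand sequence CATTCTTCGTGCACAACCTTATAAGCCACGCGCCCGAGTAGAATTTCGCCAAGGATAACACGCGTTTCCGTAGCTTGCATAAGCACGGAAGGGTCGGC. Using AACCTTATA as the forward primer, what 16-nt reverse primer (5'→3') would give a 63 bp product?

5'-CAAGCTACGGAAACGC-3'

The forward primer binds at positions 15–23, so a 63 bp product ends at position 15 + 63 − 1 = 77.
The reverse primer anneals to the top strand over positions 62–77, i.e. to GCGTTTCCGTAGCTTG.
Its sequence written 5'→3' is the reverse complement: CAAGCTACGGAAACGC.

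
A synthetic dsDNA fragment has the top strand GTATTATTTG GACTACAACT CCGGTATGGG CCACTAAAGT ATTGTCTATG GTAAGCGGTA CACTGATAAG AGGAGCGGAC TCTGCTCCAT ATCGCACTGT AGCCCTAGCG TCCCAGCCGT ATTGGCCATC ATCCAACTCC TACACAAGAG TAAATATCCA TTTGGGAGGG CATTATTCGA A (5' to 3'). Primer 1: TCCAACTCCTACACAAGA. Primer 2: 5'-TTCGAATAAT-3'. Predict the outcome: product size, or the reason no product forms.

Yes — a 50 bp product.

Primer 1 (TCCAACTCCTACACAAGA) matches the top strand at positions 132–149; it acts as a forward primer.
Primer 2's reverse complement is ATTATTCGAA, matching the top strand at positions 172–181; it acts as a reverse primer.
The 3' ends face each other across positions 132–181, giving a 50 bp product.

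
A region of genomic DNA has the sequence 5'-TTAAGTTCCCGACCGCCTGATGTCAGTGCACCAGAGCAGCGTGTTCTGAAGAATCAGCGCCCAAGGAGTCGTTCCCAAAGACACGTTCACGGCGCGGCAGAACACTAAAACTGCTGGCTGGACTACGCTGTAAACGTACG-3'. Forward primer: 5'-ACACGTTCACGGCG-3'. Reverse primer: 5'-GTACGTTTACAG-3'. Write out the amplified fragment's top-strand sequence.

Forward primer ACACGTTCACGGCG is found on the top strand at positions 81–94.
Taking the reverse complement of GTACGTTTACAG gives CTGTAAACGTAC, found at positions 128–139 on the template; the primer anneals here to the top strand with its 3' end pointing upstream.
The product is the template from position 81 through 139 (59 bp).

5'-ACACGTTCACGGCGCGGCAGAACACTAAAACTGCTGGCTGGACTACGCTGTAAACGTAC-3'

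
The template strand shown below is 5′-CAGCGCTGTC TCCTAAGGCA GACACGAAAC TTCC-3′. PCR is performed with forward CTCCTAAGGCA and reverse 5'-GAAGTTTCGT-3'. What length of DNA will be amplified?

24 bp

The forward primer matches the template at positions 10–20.
The reverse primer's reverse complement is ACGAAACTTC, which matches the template at positions 24–33.
The product runs from position 10 to position 33, so its length is 33 − 10 + 1 = 24 bp.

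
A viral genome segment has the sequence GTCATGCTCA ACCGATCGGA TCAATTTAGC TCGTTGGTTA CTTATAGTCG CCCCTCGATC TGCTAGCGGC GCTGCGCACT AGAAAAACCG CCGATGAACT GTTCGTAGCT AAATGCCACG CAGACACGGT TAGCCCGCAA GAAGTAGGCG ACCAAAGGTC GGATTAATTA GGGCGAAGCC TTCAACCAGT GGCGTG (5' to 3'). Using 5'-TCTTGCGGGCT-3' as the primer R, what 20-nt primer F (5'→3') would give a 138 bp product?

The reverse primer's reverse complement AGCCCGCAAGA matches the template at positions 132–142, so the product ends at position 142.
A 138 bp product then starts at position 142 − 138 + 1 = 5.
The forward primer is identical to the top strand there: TGCTCAACCGATCGGATCAA.

5'-TGCTCAACCGATCGGATCAA-3'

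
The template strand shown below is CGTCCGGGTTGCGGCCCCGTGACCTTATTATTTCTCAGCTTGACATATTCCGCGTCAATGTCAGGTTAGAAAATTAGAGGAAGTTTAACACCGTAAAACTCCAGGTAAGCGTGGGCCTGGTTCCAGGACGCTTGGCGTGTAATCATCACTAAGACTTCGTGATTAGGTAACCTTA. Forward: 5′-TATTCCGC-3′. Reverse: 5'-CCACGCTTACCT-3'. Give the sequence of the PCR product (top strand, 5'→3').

The forward primer matches the template at positions 46–53.
Reverse complement of the reverse primer: AGGTAAGCGTGG. This occurs on the top strand at positions 103–114.
The product is the template from position 46 through 114 (69 bp).

5'-TATTCCGCGTCAATGTCAGGTTAGAAAATTAGAGGAAGTTTAACACCGTAAAACTCCAGGTAAGCGTGG-3'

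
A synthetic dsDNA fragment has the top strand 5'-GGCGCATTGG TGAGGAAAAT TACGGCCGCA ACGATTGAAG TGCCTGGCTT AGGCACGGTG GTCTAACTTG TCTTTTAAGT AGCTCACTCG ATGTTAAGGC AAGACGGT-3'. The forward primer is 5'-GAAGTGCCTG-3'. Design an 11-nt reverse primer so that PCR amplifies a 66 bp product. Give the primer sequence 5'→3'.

5'-TTGCCTTAACA-3'

The forward primer binds at positions 37–46, so a 66 bp product ends at position 37 + 66 − 1 = 102.
The reverse primer anneals to the top strand over positions 92–102, i.e. to TGTTAAGGCAA.
Its sequence written 5'→3' is the reverse complement: TTGCCTTAACA.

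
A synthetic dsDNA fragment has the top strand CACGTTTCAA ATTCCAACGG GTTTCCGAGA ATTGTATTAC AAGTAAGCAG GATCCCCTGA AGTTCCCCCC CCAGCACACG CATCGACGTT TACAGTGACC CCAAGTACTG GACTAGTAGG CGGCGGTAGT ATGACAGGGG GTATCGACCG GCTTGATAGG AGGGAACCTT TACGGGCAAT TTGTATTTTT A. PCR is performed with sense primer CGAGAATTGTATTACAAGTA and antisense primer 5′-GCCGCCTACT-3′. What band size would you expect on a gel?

Scanning the template, CGAGAATTGTATTACAAGTA occurs at positions 26–45; this primer anneals to the bottom strand there with its 3' end pointing downstream.
Taking the reverse complement of GCCGCCTACT gives AGTAGGCGGC, found at positions 115–124 on the template; the primer anneals here to the top strand with its 3' end pointing upstream.
Amplicon spans positions 26–124: 99 bp.

99 bp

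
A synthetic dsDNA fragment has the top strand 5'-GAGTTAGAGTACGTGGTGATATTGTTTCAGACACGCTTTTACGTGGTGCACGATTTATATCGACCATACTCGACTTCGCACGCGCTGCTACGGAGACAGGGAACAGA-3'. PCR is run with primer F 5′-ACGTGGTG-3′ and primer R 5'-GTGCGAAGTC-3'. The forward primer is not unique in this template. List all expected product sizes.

71 bp, 41 bp

The forward primer ACGTGGTG matches the top strand at positions 11–18, 41–48.
The reverse primer's reverse complement is GACTTCGCAC, matching at positions 72–81.
Each forward site pairs with the reverse site to give a product ending at position 81: sizes 71, 41 bp.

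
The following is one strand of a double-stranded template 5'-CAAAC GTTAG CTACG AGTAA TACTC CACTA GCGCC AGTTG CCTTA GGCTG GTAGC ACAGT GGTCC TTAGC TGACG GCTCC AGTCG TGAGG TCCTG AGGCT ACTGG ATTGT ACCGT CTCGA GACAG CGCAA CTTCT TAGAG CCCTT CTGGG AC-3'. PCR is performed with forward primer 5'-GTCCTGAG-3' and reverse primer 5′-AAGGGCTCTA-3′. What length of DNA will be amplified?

56 bp

Forward primer GTCCTGAG is found on the top strand at positions 90–97.
Reverse complement of the reverse primer: TAGAGCCCTT. This occurs on the top strand at positions 136–145.
Product length = (reverse-primer end) − (forward-primer start) + 1 = 145 − 90 + 1 = 56 bp.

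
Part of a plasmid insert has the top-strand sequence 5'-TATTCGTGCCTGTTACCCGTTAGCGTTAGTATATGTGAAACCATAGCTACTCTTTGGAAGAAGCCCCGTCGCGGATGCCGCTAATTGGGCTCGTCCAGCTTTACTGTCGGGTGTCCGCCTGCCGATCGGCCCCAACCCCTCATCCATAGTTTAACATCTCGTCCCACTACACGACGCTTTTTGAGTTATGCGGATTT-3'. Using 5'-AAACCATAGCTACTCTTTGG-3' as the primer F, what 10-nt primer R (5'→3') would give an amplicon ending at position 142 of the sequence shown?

5'-TGAGGGGTTG-3'

The forward primer binds at positions 38–57; the product's 3' end on the top strand is position 142.
The reverse primer anneals to the top strand over positions 133–142, i.e. to CAACCCCTCA.
Its sequence written 5'→3' is the reverse complement: TGAGGGGTTG.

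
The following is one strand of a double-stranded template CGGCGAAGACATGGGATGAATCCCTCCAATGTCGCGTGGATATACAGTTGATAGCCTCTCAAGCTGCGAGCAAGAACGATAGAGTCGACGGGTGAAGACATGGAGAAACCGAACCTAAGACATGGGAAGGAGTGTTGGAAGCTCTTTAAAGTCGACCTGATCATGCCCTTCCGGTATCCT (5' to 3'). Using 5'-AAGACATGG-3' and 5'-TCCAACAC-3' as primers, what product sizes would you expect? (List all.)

The forward primer AAGACATGG matches the top strand at positions 6–14, 95–103, 117–125.
The reverse primer's reverse complement is GTGTTGGA, matching at positions 132–139.
Each forward site pairs with the reverse site to give a product ending at position 139: sizes 134, 45, 23 bp.

134 bp, 45 bp, 23 bp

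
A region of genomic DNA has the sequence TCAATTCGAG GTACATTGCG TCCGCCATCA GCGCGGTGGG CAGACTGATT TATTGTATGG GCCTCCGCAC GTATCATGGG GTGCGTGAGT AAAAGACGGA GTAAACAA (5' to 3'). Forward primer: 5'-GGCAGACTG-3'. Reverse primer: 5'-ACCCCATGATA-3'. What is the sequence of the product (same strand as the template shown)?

Scanning the template, GGCAGACTG occurs at positions 39–47; this primer anneals to the bottom strand there with its 3' end pointing downstream.
Reverse complement of the reverse primer: TATCATGGGGT. This occurs on the top strand at positions 72–82.
The product is the template from position 39 through 82 (44 bp).

5'-GGCAGACTGATTTATTGTATGGGCCTCCGCACGTATCATGGGGT-3'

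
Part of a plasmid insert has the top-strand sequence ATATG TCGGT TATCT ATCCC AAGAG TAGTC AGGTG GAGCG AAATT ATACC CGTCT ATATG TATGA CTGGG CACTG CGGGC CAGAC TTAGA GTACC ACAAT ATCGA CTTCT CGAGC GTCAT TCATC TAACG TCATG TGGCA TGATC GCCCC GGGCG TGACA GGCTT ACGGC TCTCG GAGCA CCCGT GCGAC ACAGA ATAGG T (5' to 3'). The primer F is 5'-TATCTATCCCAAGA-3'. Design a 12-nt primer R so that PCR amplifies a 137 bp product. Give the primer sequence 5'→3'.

5'-GCGATCATGCCA-3'

The forward primer binds at positions 11–24, so a 137 bp product ends at position 11 + 137 − 1 = 147.
The reverse primer anneals to the top strand over positions 136–147, i.e. to TGGCATGATCGC.
Its sequence written 5'→3' is the reverse complement: GCGATCATGCCA.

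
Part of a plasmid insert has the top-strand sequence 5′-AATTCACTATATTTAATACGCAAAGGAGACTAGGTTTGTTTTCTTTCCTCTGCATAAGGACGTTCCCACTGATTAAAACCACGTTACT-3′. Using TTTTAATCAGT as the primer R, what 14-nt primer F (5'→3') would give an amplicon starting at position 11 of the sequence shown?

The reverse primer's reverse complement ACTGATTAAAA matches the template at positions 68–78; the product starts at position 11.
The forward primer is identical to the top strand over positions 11–24: ATTTAATACGCAAA.

5'-ATTTAATACGCAAA-3'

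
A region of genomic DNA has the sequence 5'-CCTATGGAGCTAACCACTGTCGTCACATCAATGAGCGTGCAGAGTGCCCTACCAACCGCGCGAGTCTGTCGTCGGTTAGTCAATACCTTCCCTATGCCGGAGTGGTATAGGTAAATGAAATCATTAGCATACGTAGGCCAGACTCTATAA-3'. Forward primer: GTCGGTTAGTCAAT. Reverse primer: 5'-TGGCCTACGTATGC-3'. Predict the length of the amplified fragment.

70 bp

Scanning the template, GTCGGTTAGTCAAT occurs at positions 71–84; this primer anneals to the bottom strand there with its 3' end pointing downstream.
Reverse complement of the reverse primer: GCATACGTAGGCCA. This occurs on the top strand at positions 127–140.
Amplicon spans positions 71–140: 70 bp.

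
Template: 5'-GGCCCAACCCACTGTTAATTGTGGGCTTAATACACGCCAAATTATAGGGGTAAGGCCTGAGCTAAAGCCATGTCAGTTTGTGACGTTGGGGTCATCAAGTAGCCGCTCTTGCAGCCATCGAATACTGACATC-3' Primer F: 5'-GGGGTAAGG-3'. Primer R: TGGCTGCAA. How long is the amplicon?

71 bp

Forward primer GGGGTAAGG is found on the top strand at positions 47–55.
The reverse primer's reverse complement is TTGCAGCCA, which matches the template at positions 109–117.
The product runs from position 47 to position 117, so its length is 117 − 47 + 1 = 71 bp.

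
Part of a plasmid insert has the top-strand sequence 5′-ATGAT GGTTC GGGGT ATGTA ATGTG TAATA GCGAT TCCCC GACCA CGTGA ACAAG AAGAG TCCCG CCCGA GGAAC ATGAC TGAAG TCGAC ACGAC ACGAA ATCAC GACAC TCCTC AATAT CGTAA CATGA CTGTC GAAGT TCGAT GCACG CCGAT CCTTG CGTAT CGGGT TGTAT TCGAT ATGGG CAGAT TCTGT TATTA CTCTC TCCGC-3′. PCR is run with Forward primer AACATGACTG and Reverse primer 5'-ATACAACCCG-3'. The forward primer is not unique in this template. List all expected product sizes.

The forward primer AACATGACTG matches the top strand at positions 73–82, 124–133.
The reverse primer's reverse complement is CGGGTTGTAT, matching at positions 166–175.
Each forward site pairs with the reverse site to give a product ending at position 175: sizes 103, 52 bp.

103 bp, 52 bp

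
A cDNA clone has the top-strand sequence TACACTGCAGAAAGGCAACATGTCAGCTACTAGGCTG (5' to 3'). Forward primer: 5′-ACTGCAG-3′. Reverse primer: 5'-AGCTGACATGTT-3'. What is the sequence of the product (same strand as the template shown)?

The forward primer matches the template at positions 4–10.
The reverse primer's reverse complement is AACATGTCAGCT, which matches the template at positions 17–28.
The product is the template from position 4 through 28 (25 bp).

5'-ACTGCAGAAAGGCAACATGTCAGCT-3'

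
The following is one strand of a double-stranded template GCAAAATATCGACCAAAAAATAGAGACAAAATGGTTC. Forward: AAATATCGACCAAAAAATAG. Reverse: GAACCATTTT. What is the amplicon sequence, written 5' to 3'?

The forward primer matches the template at positions 4–23.
Taking the reverse complement of GAACCATTTT gives AAAATGGTTC, found at positions 28–37 on the template; the primer anneals here to the top strand with its 3' end pointing upstream.
The product is the template from position 4 through 37 (34 bp).

5'-AAATATCGACCAAAAAATAGAGACAAAATGGTTC-3'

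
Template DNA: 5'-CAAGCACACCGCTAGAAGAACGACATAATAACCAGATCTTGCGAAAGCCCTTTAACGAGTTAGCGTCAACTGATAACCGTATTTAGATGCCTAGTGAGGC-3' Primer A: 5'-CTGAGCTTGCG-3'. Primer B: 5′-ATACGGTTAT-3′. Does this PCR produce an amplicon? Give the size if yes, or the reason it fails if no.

No product — primer A has no binding site in the template.

Primer A (CTGAGCTTGCG) does not match the top strand, and its reverse complement CGCAAGCTCAG does not match either.
With no annealing site for primer A, no amplification occurs.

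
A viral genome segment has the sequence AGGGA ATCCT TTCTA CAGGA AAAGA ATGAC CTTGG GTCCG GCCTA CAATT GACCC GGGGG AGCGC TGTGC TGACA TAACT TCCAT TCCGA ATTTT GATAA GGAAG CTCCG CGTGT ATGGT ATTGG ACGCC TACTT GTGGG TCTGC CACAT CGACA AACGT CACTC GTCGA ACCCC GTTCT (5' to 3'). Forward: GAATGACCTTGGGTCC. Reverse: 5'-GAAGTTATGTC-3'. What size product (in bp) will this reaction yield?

59 bp

The forward primer matches the template at positions 24–39.
Taking the reverse complement of GAAGTTATGTC gives GACATAACTTC, found at positions 72–82 on the template; the primer anneals here to the top strand with its 3' end pointing upstream.
Product length = (reverse-primer end) − (forward-primer start) + 1 = 82 − 24 + 1 = 59 bp.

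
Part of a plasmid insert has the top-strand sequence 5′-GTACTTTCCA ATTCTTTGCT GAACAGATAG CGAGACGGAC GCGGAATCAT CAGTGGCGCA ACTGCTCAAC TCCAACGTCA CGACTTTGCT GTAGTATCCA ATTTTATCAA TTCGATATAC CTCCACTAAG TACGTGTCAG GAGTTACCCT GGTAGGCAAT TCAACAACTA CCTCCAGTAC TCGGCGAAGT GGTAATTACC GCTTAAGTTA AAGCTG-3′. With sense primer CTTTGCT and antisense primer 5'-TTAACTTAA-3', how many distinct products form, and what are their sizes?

The forward primer CTTTGCT matches the top strand at positions 14–20, 84–90.
The reverse primer's reverse complement is TTAAGTTAA, matching at positions 203–211.
Each forward site pairs with the reverse site to give a product ending at position 211: sizes 198, 128 bp.

Two products: 198 bp, 128 bp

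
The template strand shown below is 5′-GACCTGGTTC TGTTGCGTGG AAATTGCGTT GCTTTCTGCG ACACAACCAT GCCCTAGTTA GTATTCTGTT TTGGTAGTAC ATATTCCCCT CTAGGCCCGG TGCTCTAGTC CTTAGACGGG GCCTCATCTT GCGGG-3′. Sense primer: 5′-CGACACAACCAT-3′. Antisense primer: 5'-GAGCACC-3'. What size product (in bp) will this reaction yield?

67 bp

The forward primer matches the template at positions 39–50.
The reverse primer's reverse complement is GGTGCTC, which matches the template at positions 99–105.
The product runs from position 39 to position 105, so its length is 105 − 39 + 1 = 67 bp.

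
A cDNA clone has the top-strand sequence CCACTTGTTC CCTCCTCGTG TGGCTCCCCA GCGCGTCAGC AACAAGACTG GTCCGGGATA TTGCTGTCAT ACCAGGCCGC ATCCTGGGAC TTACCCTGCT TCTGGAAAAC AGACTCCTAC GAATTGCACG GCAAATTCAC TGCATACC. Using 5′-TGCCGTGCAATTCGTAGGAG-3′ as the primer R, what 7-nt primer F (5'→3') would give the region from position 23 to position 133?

The reverse primer's reverse complement CTCCTACGAATTGCACGGCA matches the template at positions 114–133; the product starts at position 23.
The forward primer is identical to the top strand over positions 23–29: GCTCCCC.

5'-GCTCCCC-3'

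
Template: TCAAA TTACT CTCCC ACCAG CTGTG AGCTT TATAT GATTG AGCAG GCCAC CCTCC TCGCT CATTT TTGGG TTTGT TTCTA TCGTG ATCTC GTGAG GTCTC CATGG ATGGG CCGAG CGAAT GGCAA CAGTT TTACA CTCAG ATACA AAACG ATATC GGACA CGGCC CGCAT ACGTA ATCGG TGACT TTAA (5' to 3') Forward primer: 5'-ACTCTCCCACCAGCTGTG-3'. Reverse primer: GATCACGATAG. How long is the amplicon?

81 bp

Forward primer ACTCTCCCACCAGCTGTG is found on the top strand at positions 8–25.
Reverse complement of the reverse primer: CTATCGTGATC. This occurs on the top strand at positions 78–88.
Amplicon spans positions 8–88: 81 bp.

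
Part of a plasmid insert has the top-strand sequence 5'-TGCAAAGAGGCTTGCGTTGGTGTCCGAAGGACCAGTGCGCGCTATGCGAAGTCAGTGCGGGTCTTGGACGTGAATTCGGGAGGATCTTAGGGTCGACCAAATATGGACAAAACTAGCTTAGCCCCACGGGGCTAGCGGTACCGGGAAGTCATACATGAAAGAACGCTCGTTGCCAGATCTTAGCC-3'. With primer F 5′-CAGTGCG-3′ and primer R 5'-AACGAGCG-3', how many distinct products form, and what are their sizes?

The forward primer CAGTGCG matches the top strand at positions 33–39, 53–59.
The reverse primer's reverse complement is CGCTCGTT, matching at positions 164–171.
Each forward site pairs with the reverse site to give a product ending at position 171: sizes 139, 119 bp.

Two products: 139 bp, 119 bp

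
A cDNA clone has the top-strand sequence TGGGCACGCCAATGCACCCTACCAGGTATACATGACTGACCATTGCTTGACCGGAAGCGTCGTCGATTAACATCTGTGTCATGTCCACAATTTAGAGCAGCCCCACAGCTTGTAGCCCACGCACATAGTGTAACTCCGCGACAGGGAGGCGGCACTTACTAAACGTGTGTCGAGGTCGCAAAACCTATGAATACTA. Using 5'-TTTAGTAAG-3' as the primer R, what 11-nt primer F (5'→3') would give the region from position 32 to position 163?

The reverse primer's reverse complement CTTACTAAA matches the template at positions 155–163; the product starts at position 32.
The forward primer is identical to the top strand over positions 32–42: ATGACTGACCA.

5'-ATGACTGACCA-3'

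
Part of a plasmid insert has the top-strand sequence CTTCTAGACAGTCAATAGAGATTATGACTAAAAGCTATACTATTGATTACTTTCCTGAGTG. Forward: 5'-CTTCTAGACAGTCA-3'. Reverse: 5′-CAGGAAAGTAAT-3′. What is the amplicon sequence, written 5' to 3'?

5'-CTTCTAGACAGTCAATAGAGATTATGACTAAAAGCTATACTATTGATTACTTTCCTG-3'

Forward primer CTTCTAGACAGTCA is found on the top strand at positions 1–14.
Taking the reverse complement of CAGGAAAGTAAT gives ATTACTTTCCTG, found at positions 46–57 on the template; the primer anneals here to the top strand with its 3' end pointing upstream.
The product is the template from position 1 through 57 (57 bp).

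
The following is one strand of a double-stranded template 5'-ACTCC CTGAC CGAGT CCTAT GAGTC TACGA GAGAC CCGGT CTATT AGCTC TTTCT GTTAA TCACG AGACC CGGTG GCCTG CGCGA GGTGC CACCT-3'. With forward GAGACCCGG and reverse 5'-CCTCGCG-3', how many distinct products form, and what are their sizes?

Two products: 57 bp, 23 bp

The forward primer GAGACCCGG matches the top strand at positions 31–39, 65–73.
The reverse primer's reverse complement is CGCGAGG, matching at positions 81–87.
Each forward site pairs with the reverse site to give a product ending at position 87: sizes 57, 23 bp.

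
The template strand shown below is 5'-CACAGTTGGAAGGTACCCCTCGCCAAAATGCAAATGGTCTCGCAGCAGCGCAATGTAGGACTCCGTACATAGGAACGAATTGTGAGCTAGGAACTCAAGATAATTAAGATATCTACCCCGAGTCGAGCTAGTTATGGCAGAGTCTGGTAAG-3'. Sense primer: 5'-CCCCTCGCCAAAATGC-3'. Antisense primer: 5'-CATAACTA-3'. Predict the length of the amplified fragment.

121 bp

The forward primer matches the template at positions 16–31.
Reverse complement of the reverse primer: TAGTTATG. This occurs on the top strand at positions 129–136.
Product length = (reverse-primer end) − (forward-primer start) + 1 = 136 − 16 + 1 = 121 bp.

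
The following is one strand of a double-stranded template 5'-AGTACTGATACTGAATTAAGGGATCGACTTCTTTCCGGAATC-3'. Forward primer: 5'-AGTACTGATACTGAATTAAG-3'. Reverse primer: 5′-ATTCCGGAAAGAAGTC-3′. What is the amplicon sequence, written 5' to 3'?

Scanning the template, AGTACTGATACTGAATTAAG occurs at positions 1–20; this primer anneals to the bottom strand there with its 3' end pointing downstream.
The reverse primer's reverse complement is GACTTCTTTCCGGAAT, which matches the template at positions 26–41.
The product is the template from position 1 through 41 (41 bp).

5'-AGTACTGATACTGAATTAAGGGATCGACTTCTTTCCGGAAT-3'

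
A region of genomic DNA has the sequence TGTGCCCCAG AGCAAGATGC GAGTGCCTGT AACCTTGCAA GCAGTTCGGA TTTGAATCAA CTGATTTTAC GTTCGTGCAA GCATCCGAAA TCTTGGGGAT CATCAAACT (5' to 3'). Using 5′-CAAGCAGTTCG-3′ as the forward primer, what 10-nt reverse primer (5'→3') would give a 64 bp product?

5'-GATCCCCAAG-3'

The forward primer binds at positions 38–48, so a 64 bp product ends at position 38 + 64 − 1 = 101.
The reverse primer anneals to the top strand over positions 92–101, i.e. to CTTGGGGATC.
Its sequence written 5'→3' is the reverse complement: GATCCCCAAG.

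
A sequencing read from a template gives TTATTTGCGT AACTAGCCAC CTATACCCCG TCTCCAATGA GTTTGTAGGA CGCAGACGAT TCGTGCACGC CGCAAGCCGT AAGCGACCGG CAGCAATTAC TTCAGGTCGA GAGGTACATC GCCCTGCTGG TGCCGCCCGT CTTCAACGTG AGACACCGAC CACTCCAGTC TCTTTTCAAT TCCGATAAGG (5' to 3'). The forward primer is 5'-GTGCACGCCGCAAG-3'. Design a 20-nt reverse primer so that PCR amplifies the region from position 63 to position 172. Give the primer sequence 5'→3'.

5'-GAGACTGGAGTGGTCGGTGT-3'

The product's 3' end on the top strand is position 172.
The reverse primer anneals to the top strand over positions 153–172, i.e. to ACACCGACCACTCCAGTCTC.
Its sequence written 5'→3' is the reverse complement: GAGACTGGAGTGGTCGGTGT.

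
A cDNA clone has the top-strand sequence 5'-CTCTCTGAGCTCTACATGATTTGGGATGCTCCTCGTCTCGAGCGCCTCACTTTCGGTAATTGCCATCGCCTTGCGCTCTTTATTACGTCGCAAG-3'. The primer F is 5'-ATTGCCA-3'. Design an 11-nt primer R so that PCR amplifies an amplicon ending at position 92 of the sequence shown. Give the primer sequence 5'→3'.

5'-TGCGACGTAAT-3'

The forward primer binds at positions 59–65; the product's 3' end on the top strand is position 92.
The reverse primer anneals to the top strand over positions 82–92, i.e. to ATTACGTCGCA.
Its sequence written 5'→3' is the reverse complement: TGCGACGTAAT.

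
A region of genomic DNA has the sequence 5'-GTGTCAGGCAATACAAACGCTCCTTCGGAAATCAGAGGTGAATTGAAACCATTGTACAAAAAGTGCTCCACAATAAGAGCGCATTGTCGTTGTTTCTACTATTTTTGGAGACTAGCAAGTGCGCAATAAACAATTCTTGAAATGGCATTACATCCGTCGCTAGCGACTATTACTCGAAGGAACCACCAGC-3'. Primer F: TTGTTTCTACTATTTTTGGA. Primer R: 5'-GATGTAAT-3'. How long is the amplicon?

The forward primer matches the template at positions 90–109.
Taking the reverse complement of GATGTAAT gives ATTACATC, found at positions 147–154 on the template; the primer anneals here to the top strand with its 3' end pointing upstream.
The product runs from position 90 to position 154, so its length is 154 − 90 + 1 = 65 bp.

65 bp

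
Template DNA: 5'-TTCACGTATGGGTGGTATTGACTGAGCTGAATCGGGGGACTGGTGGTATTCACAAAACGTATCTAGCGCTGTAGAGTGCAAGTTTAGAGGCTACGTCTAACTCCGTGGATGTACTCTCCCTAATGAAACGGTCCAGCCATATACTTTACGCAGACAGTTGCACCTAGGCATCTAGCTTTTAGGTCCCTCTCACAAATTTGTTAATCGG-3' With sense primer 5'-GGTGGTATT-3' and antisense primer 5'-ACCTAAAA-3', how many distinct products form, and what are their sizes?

Two products: 174 bp, 143 bp

The forward primer GGTGGTATT matches the top strand at positions 11–19, 42–50.
The reverse primer's reverse complement is TTTTAGGT, matching at positions 177–184.
Each forward site pairs with the reverse site to give a product ending at position 184: sizes 174, 143 bp.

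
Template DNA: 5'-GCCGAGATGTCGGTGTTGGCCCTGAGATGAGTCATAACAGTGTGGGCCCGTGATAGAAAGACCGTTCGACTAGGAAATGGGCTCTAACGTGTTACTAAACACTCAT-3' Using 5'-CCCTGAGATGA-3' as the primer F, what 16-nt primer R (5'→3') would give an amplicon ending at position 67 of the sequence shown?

5'-GAACGGTCTTTCTATC-3'

The forward primer binds at positions 20–30; the product's 3' end on the top strand is position 67.
The reverse primer anneals to the top strand over positions 52–67, i.e. to GATAGAAAGACCGTTC.
Its sequence written 5'→3' is the reverse complement: GAACGGTCTTTCTATC.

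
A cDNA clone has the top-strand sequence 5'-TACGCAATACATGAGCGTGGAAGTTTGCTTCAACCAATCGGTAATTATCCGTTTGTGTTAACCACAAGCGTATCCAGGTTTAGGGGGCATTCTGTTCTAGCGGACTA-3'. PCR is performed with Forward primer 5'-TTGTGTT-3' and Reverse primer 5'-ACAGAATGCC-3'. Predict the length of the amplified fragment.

Forward primer TTGTGTT is found on the top strand at positions 53–59.
Taking the reverse complement of ACAGAATGCC gives GGCATTCTGT, found at positions 86–95 on the template; the primer anneals here to the top strand with its 3' end pointing upstream.
The product runs from position 53 to position 95, so its length is 95 − 53 + 1 = 43 bp.

43 bp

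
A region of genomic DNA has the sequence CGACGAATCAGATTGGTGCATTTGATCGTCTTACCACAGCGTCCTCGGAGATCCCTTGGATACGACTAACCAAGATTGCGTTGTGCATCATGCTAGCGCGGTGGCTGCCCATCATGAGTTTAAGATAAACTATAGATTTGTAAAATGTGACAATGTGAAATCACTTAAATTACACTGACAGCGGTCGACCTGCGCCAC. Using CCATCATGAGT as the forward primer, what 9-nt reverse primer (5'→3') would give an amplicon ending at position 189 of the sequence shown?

The forward primer binds at positions 109–119; the product's 3' end on the top strand is position 189.
The reverse primer anneals to the top strand over positions 181–189, i.e. to GCGGTCGAC.
Its sequence written 5'→3' is the reverse complement: GTCGACCGC.

5'-GTCGACCGC-3'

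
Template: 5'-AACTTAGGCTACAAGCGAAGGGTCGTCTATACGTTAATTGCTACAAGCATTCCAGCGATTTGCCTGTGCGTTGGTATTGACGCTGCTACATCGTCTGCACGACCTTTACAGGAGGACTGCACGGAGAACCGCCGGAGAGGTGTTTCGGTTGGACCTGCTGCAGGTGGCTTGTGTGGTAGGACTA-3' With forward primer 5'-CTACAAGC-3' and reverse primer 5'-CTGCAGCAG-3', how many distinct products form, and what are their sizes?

The forward primer CTACAAGC matches the top strand at positions 9–16, 41–48.
The reverse primer's reverse complement is CTGCTGCAG, matching at positions 155–163.
Each forward site pairs with the reverse site to give a product ending at position 163: sizes 155, 123 bp.

Two products: 155 bp, 123 bp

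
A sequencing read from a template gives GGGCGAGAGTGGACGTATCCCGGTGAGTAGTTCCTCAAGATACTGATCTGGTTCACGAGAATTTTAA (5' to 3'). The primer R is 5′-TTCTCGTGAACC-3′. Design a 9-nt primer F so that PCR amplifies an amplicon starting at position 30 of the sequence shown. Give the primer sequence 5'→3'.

The reverse primer's reverse complement GGTTCACGAGAA matches the template at positions 50–61; the product starts at position 30.
The forward primer is identical to the top strand over positions 30–38: GTTCCTCAA.

5'-GTTCCTCAA-3'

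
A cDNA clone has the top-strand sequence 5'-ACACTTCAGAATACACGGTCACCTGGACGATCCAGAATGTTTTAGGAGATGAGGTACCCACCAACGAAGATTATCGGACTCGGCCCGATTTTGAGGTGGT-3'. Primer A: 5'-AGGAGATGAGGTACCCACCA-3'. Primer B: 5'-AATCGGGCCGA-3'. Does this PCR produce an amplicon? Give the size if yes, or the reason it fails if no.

Primer A (AGGAGATGAGGTACCCACCA) matches the top strand at positions 44–63; it acts as a forward primer.
Primer B's reverse complement is TCGGCCCGATT, matching the top strand at positions 80–90; it acts as a reverse primer.
The 3' ends face each other across positions 44–90, giving a 47 bp product.

Yes — a 47 bp product.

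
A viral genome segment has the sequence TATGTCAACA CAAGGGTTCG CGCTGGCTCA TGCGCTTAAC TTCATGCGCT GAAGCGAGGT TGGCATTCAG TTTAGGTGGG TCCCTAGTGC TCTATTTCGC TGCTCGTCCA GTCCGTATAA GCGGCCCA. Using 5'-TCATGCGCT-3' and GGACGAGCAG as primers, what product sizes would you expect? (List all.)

82 bp, 68 bp

The forward primer TCATGCGCT matches the top strand at positions 28–36, 42–50.
The reverse primer's reverse complement is CTGCTCGTCC, matching at positions 100–109.
Each forward site pairs with the reverse site to give a product ending at position 109: sizes 82, 68 bp.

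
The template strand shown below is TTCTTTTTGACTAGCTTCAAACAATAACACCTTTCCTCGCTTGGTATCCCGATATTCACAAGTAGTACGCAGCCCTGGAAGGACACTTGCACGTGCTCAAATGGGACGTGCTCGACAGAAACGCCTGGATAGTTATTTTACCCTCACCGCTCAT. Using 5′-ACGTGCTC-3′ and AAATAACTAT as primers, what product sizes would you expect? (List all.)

48 bp, 33 bp

The forward primer ACGTGCTC matches the top strand at positions 91–98, 106–113.
The reverse primer's reverse complement is ATAGTTATTT, matching at positions 129–138.
Each forward site pairs with the reverse site to give a product ending at position 138: sizes 48, 33 bp.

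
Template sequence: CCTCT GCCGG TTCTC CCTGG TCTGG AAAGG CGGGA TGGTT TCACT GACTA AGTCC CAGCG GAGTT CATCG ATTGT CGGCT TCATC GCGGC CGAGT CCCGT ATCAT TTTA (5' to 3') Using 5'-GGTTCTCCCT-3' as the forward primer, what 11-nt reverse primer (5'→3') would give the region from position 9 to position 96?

5'-GACTCGGCCGC-3'

The product's 3' end on the top strand is position 96.
The reverse primer anneals to the top strand over positions 86–96, i.e. to GCGGCCGAGTC.
Its sequence written 5'→3' is the reverse complement: GACTCGGCCGC.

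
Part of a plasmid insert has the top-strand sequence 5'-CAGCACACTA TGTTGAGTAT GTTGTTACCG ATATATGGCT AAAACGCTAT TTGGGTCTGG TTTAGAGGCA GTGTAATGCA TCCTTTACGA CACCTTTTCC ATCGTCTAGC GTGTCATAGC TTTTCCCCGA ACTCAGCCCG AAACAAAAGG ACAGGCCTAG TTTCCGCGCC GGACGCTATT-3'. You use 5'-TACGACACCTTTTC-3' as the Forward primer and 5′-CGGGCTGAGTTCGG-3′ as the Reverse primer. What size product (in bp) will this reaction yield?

Forward primer TACGACACCTTTTC is found on the top strand at positions 86–99.
The reverse primer's reverse complement is CCGAACTCAGCCCG, which matches the template at positions 127–140.
The product runs from position 86 to position 140, so its length is 140 − 86 + 1 = 55 bp.

55 bp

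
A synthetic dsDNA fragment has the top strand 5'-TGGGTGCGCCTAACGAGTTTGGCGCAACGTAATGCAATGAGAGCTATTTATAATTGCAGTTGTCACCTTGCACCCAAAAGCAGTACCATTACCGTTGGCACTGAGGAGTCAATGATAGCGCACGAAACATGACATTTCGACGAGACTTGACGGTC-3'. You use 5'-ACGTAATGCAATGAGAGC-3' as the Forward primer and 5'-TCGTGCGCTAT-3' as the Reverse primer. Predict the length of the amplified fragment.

99 bp

The forward primer matches the template at positions 27–44.
Reverse complement of the reverse primer: ATAGCGCACGA. This occurs on the top strand at positions 115–125.
Product length = (reverse-primer end) − (forward-primer start) + 1 = 125 − 27 + 1 = 99 bp.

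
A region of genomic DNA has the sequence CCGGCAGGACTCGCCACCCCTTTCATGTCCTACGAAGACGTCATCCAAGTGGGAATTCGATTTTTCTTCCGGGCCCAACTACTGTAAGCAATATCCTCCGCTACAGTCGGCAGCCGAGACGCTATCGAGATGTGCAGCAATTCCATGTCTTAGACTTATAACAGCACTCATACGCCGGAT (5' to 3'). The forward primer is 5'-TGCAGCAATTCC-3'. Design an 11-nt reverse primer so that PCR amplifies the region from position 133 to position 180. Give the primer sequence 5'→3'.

The product's 3' end on the top strand is position 180.
The reverse primer anneals to the top strand over positions 170–180, i.e. to ATACGCCGGAT.
Its sequence written 5'→3' is the reverse complement: ATCCGGCGTAT.

5'-ATCCGGCGTAT-3'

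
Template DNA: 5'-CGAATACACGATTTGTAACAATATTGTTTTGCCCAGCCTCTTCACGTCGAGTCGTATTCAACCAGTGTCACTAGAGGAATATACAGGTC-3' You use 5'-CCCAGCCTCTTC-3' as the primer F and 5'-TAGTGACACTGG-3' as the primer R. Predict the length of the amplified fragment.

Forward primer CCCAGCCTCTTC is found on the top strand at positions 32–43.
Taking the reverse complement of TAGTGACACTGG gives CCAGTGTCACTA, found at positions 62–73 on the template; the primer anneals here to the top strand with its 3' end pointing upstream.
The product runs from position 32 to position 73, so its length is 73 − 32 + 1 = 42 bp.

42 bp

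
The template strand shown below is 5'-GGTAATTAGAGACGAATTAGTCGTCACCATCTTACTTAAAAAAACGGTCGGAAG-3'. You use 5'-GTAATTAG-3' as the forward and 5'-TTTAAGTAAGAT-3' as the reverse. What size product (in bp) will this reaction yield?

39 bp

Scanning the template, GTAATTAG occurs at positions 2–9; this primer anneals to the bottom strand there with its 3' end pointing downstream.
Taking the reverse complement of TTTAAGTAAGAT gives ATCTTACTTAAA, found at positions 29–40 on the template; the primer anneals here to the top strand with its 3' end pointing upstream.
The product runs from position 2 to position 40, so its length is 40 − 2 + 1 = 39 bp.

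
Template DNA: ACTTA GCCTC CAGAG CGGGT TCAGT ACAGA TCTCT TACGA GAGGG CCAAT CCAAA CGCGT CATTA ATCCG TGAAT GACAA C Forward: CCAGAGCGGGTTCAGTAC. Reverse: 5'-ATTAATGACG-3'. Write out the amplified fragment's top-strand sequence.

Forward primer CCAGAGCGGGTTCAGTAC is found on the top strand at positions 10–27.
Taking the reverse complement of ATTAATGACG gives CGTCATTAAT, found at positions 58–67 on the template; the primer anneals here to the top strand with its 3' end pointing upstream.
The product is the template from position 10 through 67 (58 bp).

5'-CCAGAGCGGGTTCAGTACAGATCTCTTACGAGAGGGCCAATCCAAACGCGTCATTAAT-3'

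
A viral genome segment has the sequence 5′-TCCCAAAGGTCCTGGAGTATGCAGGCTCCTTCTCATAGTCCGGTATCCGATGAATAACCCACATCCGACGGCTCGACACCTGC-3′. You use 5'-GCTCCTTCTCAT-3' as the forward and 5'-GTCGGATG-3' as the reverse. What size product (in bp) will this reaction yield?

45 bp

Scanning the template, GCTCCTTCTCAT occurs at positions 25–36; this primer anneals to the bottom strand there with its 3' end pointing downstream.
Taking the reverse complement of GTCGGATG gives CATCCGAC, found at positions 62–69 on the template; the primer anneals here to the top strand with its 3' end pointing upstream.
Product length = (reverse-primer end) − (forward-primer start) + 1 = 69 − 25 + 1 = 45 bp.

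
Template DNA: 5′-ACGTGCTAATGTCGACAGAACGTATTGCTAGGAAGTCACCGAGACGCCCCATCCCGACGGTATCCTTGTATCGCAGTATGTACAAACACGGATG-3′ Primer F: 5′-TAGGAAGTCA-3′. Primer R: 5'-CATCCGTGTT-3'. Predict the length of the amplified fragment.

66 bp

Forward primer TAGGAAGTCA is found on the top strand at positions 29–38.
The reverse primer's reverse complement is AACACGGATG, which matches the template at positions 85–94.
Product length = (reverse-primer end) − (forward-primer start) + 1 = 94 − 29 + 1 = 66 bp.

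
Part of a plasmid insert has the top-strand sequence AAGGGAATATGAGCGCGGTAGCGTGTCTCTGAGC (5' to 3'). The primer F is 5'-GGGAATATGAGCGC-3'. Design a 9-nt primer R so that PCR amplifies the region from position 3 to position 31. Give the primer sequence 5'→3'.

The product's 3' end on the top strand is position 31.
The reverse primer anneals to the top strand over positions 23–31, i.e. to GTGTCTCTG.
Its sequence written 5'→3' is the reverse complement: CAGAGACAC.

5'-CAGAGACAC-3'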